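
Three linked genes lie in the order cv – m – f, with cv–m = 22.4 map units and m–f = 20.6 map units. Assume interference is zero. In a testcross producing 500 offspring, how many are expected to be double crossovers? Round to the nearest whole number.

23

Map distances give recombination frequencies of 0.224 and 0.206 for the two intervals.
With no interference, expected double-crossover frequency = 0.224 × 0.206 = 0.04614.
Expected number = 0.04614 × 500 = 23.07 ≈ 23.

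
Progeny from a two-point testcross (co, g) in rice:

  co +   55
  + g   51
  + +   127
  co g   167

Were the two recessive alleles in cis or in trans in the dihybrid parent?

The two most frequent classes are + + (127) and co g (167); these are the parental (non-recombinant) types.
So the F1 carried + + on one chromosome and co g on the other — the recessive alleles are on the same chromosome (cis / coupling).

cis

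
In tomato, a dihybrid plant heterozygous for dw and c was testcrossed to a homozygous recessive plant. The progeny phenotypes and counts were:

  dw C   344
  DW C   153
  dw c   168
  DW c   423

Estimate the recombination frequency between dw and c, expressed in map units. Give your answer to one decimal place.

The two most frequent classes, DW c (423) and dw C (344), are the parental types, so the F1 was DW c / dw C.
The recombinant classes are DW C and dw c: 153 + 168 = 321.
Recombination frequency = 321/1088 = 0.2950 ≈ 29.5%, i.e. 29.5 map units.

29.5 map units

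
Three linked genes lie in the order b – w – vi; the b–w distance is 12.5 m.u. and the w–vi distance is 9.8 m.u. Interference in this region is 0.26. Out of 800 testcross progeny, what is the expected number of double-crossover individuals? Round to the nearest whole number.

7

Map distances give recombination frequencies of 0.125 and 0.098 for the two intervals.
With interference 0.26 (so coincidence = 0.74), expected double-crossover frequency = 0.125 × 0.098 × 0.74 = 0.00907.
Expected number = 0.00907 × 800 = 7.25 ≈ 7.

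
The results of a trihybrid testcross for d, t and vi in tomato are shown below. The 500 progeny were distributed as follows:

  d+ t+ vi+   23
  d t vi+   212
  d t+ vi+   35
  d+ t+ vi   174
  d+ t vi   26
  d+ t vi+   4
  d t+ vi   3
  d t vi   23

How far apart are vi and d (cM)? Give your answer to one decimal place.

10.6 cM

The two most frequent reciprocal classes, d t vi+ and d+ t+ vi, are the parental types, so the F1 was d t vi+ / d+ t+ vi.
The two rarest classes, d+ t vi+ and d t+ vi, are the double crossovers. Comparing them with the parentals, only the d allele has switched, so d is the middle locus and the order is t – d – vi.
Crossovers in the d–vi interval produce the single-crossover classes d t vi and d+ t+ vi+ (23 + 23 = 46) plus the double crossovers (7).
RF(d–vi) = (46 + 7) / 500 = 53/500 = 0.1060 → 10.6 cM.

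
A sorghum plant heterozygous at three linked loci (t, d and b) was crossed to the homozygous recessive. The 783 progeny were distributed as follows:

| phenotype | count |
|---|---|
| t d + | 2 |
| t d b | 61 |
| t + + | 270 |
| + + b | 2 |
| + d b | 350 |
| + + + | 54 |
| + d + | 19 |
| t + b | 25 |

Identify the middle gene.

The two most frequent reciprocal classes, + d b and t + +, are the parental types, so the F1 was + d b / t + +.
The two rarest classes, + + b and t d +, are the double crossovers. Comparing them with the parentals, only the d allele has switched, so d is the middle locus and the order is t – d – b.

d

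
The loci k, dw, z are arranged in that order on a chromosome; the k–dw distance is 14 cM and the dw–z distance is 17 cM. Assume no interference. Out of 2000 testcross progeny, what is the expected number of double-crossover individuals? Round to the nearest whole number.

Map distances give recombination frequencies of 0.140 and 0.170 for the two intervals.
With no interference, expected double-crossover frequency = 0.140 × 0.170 = 0.02380.
Expected number = 0.02380 × 2000 = 47.60 ≈ 48.

48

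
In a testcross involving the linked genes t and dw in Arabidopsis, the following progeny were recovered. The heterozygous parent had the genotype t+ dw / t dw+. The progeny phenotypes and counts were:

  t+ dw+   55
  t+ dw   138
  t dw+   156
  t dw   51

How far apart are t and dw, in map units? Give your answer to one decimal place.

26.5 map units

The recombinant classes are t+ dw+ and t dw: 55 + 51 = 106.
Recombination frequency = 106/400 = 0.2650 ≈ 26.5%, i.e. 26.5 map units.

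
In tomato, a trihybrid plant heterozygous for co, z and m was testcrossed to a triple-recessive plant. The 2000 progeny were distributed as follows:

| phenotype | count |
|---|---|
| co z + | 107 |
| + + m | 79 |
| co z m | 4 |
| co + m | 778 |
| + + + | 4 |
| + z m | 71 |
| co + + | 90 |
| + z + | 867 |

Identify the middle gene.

z

The two most frequent reciprocal classes, + z + and co + m, are the parental types, so the F1 was + z + / co + m.
The two rarest classes, + + + and co z m, are the double crossovers. Comparing them with the parentals, only the z allele has switched, so z is the middle locus and the order is m – z – co.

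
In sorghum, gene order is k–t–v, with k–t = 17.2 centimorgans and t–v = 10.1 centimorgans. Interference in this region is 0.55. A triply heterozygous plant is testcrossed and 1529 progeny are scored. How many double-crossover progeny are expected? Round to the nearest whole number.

12

Map distances give recombination frequencies of 0.172 and 0.101 for the two intervals.
With interference 0.55 (so coincidence = 0.45), expected double-crossover frequency = 0.172 × 0.101 × 0.45 = 0.00782.
Expected number = 0.00782 × 1529 = 11.95 ≈ 12.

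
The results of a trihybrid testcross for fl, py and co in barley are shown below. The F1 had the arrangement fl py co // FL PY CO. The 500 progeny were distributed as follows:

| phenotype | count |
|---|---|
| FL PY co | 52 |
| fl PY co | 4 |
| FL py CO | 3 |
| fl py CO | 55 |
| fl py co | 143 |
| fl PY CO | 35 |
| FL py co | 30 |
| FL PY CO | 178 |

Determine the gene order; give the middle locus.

py

The two rarest classes, fl PY co and FL py CO, are the double crossovers. Comparing them with the parentals, only the py allele has switched, so py is the middle locus and the order is fl – py – co.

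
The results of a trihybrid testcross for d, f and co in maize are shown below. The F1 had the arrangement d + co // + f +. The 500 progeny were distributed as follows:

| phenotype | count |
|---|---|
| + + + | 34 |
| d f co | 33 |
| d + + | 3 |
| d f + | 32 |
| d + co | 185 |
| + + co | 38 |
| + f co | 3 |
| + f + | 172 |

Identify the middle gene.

co

The two rarest classes, d + + and + f co, are the double crossovers. Comparing them with the parentals, only the co allele has switched, so co is the middle locus and the order is f – co – d.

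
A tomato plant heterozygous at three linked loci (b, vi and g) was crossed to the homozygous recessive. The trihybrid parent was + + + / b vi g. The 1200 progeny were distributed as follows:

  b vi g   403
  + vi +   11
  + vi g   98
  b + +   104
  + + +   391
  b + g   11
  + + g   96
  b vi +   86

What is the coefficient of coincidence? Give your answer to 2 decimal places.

The two rarest classes, + vi + and b + g, are the double crossovers. Comparing them with the parentals, only the vi allele has switched, so vi is the middle locus and the order is b – vi – g.
b–vi: (202 + 22)/1200 = 0.1867; vi–g: (182 + 22)/1200 = 0.1700.
Expected DCO frequency = 0.1867 × 0.1700 ≈ 0.03174; observed = 22/1200 ≈ 0.01833.
Coefficient of coincidence = 0.01833/0.03174 ≈ 0.58.

0.58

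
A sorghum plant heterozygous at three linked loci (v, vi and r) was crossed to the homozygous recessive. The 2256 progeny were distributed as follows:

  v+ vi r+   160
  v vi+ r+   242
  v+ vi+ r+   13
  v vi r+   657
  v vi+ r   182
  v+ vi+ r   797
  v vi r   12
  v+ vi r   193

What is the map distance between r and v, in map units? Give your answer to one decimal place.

16.3 map units

The two most frequent reciprocal classes, v vi r+ and v+ vi+ r, are the parental types, so the F1 was v vi r+ / v+ vi+ r.
The two rarest classes, v vi r and v+ vi+ r+, are the double crossovers. Comparing them with the parentals, only the r allele has switched, so r is the middle locus and the order is vi – r – v.
Crossovers in the r–v interval produce the single-crossover classes v+ vi r+ and v vi+ r (160 + 182 = 342) plus the double crossovers (25).
RF(r–v) = (342 + 25) / 2256 = 367/2256 = 0.1627 → 16.3 map units.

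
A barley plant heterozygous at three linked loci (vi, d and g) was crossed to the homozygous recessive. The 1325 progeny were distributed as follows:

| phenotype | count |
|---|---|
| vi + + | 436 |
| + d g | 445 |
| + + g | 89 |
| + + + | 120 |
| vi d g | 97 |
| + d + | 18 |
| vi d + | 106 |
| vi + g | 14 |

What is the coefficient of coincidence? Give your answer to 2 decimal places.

0.75

The two most frequent reciprocal classes, vi + + and + d g, are the parental types, so the F1 was vi + + / + d g.
The two rarest classes, vi + g and + d +, are the double crossovers. Comparing them with the parentals, only the g allele has switched, so g is the middle locus and the order is d – g – vi.
d–g: (195 + 32)/1325 = 0.1713; g–vi: (217 + 32)/1325 = 0.1879.
Expected DCO frequency = 0.1713 × 0.1879 ≈ 0.03219; observed = 32/1325 ≈ 0.02415.
Coefficient of coincidence = 0.02415/0.03219 ≈ 0.75.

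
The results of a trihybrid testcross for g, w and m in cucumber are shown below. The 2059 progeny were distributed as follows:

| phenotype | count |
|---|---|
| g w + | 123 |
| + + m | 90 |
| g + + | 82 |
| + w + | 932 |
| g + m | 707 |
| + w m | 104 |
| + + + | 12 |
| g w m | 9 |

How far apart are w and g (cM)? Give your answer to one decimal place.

The two most frequent reciprocal classes, g + m and + w +, are the parental types, so the F1 was g + m / + w +.
The two rarest classes, g w m and + + +, are the double crossovers. Comparing them with the parentals, only the w allele has switched, so w is the middle locus and the order is m – w – g.
Crossovers in the w–g interval produce the single-crossover classes + + m and g w + (90 + 123 = 213) plus the double crossovers (21).
RF(w–g) = (213 + 21) / 2059 = 234/2059 = 0.1136 → 11.4 cM.

11.4 cM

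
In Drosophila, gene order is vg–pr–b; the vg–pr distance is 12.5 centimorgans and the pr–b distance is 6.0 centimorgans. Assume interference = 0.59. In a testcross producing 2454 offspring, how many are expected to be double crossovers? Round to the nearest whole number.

Map distances give recombination frequencies of 0.125 and 0.060 for the two intervals.
With interference 0.59 (so coincidence = 0.41), expected double-crossover frequency = 0.125 × 0.060 × 0.41 = 0.00308.
Expected number = 0.00308 × 2454 = 7.55 ≈ 8.

8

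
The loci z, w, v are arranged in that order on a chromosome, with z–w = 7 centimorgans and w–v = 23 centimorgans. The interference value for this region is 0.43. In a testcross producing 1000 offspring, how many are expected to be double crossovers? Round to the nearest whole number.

Map distances give recombination frequencies of 0.070 and 0.230 for the two intervals.
With interference 0.43 (so coincidence = 0.57), expected double-crossover frequency = 0.070 × 0.230 × 0.57 = 0.00918.
Expected number = 0.00918 × 1000 = 9.18 ≈ 9.

9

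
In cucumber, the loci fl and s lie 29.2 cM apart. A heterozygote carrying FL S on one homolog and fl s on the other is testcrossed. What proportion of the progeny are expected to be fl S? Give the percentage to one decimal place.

14.6%

A map distance of 29.2 cM corresponds to a recombination frequency of 0.292.
The F1 is FL S / fl s, so fl S is a recombinant gamete class with expected frequency r/2 = 0.292/2 = 0.1460.
That is 0.1460 = 14.6% of the progeny.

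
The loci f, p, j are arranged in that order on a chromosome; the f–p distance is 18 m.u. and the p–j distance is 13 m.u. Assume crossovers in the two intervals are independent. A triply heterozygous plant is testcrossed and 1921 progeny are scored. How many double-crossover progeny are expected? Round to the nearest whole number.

45

Map distances give recombination frequencies of 0.180 and 0.130 for the two intervals.
With no interference, expected double-crossover frequency = 0.180 × 0.130 = 0.02340.
Expected number = 0.02340 × 1921 = 44.95 ≈ 45.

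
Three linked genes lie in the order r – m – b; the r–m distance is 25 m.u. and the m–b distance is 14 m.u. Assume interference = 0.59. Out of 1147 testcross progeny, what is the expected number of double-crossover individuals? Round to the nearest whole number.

16

Map distances give recombination frequencies of 0.250 and 0.140 for the two intervals.
With interference 0.59 (so coincidence = 0.41), expected double-crossover frequency = 0.250 × 0.140 × 0.41 = 0.01435.
Expected number = 0.01435 × 1147 = 16.46 ≈ 16.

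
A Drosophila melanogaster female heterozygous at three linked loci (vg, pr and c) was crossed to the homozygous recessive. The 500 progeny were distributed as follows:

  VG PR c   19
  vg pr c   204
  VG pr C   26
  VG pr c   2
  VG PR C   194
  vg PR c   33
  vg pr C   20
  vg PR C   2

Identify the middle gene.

The two most frequent reciprocal classes, vg pr c and VG PR C, are the parental types, so the F1 was vg pr c / VG PR C.
The two rarest classes, VG pr c and vg PR C, are the double crossovers. Comparing them with the parentals, only the vg allele has switched, so vg is the middle locus and the order is c – vg – pr.

vg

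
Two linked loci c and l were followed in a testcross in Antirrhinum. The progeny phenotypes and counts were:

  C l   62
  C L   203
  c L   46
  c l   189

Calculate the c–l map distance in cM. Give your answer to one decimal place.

The two most frequent classes, C L (203) and c l (189), are the parental types, so the F1 was C L / c l.
The recombinant classes are C l and c L: 62 + 46 = 108.
Recombination frequency = 108/500 = 0.2160 ≈ 21.6%, i.e. 21.6 cM.

21.6 cM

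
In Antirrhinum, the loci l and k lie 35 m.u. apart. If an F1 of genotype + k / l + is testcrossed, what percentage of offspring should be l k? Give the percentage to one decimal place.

A map distance of 35 m.u. corresponds to a recombination frequency of 0.350.
The F1 is + k / l +, so l k is a recombinant gamete class with expected frequency r/2 = 0.350/2 = 0.1750.
That is 0.1750 = 17.5% of the progeny.

17.5%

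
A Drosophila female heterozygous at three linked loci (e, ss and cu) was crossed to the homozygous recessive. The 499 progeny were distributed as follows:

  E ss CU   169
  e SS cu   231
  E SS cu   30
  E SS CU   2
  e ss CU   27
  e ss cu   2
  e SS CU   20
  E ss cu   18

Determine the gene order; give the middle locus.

The two most frequent reciprocal classes, e SS cu and E ss CU, are the parental types, so the F1 was e SS cu / E ss CU.
The two rarest classes, e ss cu and E SS CU, are the double crossovers. Comparing them with the parentals, only the ss allele has switched, so ss is the middle locus and the order is e – ss – cu.

ss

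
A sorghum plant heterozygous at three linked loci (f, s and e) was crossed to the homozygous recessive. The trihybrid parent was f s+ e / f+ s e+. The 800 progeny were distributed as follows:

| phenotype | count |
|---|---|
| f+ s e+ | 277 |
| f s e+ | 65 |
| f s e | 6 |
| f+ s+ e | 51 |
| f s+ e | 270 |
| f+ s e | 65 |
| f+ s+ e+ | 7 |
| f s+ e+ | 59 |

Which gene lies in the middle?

The two rarest classes, f s e and f+ s+ e+, are the double crossovers. Comparing them with the parentals, only the s allele has switched, so s is the middle locus and the order is e – s – f.

s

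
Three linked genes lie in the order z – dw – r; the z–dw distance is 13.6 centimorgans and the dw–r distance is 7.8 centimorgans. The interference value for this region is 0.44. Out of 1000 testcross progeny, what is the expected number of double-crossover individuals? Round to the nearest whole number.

Map distances give recombination frequencies of 0.136 and 0.078 for the two intervals.
With interference 0.44 (so coincidence = 0.56), expected double-crossover frequency = 0.136 × 0.078 × 0.56 = 0.00594.
Expected number = 0.00594 × 1000 = 5.94 ≈ 6.

6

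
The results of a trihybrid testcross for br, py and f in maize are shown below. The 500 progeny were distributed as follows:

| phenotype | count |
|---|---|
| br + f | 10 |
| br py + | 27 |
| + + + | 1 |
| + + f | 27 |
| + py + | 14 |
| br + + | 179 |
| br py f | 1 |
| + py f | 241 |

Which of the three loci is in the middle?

br

The two most frequent reciprocal classes, + py f and br + +, are the parental types, so the F1 was + py f / br + +.
The two rarest classes, br py f and + + +, are the double crossovers. Comparing them with the parentals, only the br allele has switched, so br is the middle locus and the order is py – br – f.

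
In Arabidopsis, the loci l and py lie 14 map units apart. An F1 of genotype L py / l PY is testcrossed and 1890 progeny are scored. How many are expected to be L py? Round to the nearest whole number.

813

A map distance of 14 map units corresponds to a recombination frequency of 0.140.
The F1 is L py / l PY, so L py is a parental gamete class with expected frequency (1 − r)/2 = 0.860/2 = 0.4300.
Expected number = 0.4300 × 1890 = 812.70 ≈ 813.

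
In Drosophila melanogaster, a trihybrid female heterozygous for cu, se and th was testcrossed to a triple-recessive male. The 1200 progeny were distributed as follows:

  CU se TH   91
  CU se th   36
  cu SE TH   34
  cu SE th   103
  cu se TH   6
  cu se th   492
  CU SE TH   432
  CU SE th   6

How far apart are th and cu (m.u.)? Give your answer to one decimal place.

The two most frequent reciprocal classes, cu se th and CU SE TH, are the parental types, so the F1 was cu se th / CU SE TH.
The two rarest classes, cu se TH and CU SE th, are the double crossovers. Comparing them with the parentals, only the th allele has switched, so th is the middle locus and the order is cu – th – se.
Crossovers in the cu–th interval produce the single-crossover classes CU se th and cu SE TH (36 + 34 = 70) plus the double crossovers (12).
RF(cu–th) = (70 + 12) / 1200 = 82/1200 = 0.0683 → 6.8 m.u.

6.8 m.u.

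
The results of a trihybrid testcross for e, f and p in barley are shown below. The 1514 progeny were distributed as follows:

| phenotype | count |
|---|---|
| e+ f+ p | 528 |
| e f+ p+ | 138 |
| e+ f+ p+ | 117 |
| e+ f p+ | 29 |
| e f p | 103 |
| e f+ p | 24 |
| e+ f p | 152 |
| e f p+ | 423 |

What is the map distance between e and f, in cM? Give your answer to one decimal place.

22.7 cM

The two most frequent reciprocal classes, e+ f+ p and e f p+, are the parental types, so the F1 was e+ f+ p / e f p+.
The two rarest classes, e f+ p and e+ f p+, are the double crossovers. Comparing them with the parentals, only the e allele has switched, so e is the middle locus and the order is f – e – p.
Crossovers in the f–e interval produce the single-crossover classes e+ f p and e f+ p+ (152 + 138 = 290) plus the double crossovers (53).
RF(f–e) = (290 + 53) / 1514 = 343/1514 = 0.2266 → 22.7 cM.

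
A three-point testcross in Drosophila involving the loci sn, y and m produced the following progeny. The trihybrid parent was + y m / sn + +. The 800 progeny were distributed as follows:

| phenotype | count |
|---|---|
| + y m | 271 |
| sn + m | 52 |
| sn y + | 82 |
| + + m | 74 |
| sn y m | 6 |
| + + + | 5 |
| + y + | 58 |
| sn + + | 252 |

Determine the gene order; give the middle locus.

sn

The two rarest classes, sn y m and + + +, are the double crossovers. Comparing them with the parentals, only the sn allele has switched, so sn is the middle locus and the order is y – sn – m.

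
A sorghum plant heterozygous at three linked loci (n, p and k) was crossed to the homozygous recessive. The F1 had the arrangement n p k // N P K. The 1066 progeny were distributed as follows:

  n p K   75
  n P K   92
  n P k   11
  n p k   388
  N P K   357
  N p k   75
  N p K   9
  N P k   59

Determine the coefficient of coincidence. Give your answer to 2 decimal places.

The two rarest classes, n P k and N p K, are the double crossovers. Comparing them with the parentals, only the p allele has switched, so p is the middle locus and the order is k – p – n.
k–p: (134 + 20)/1066 = 0.1445; p–n: (167 + 20)/1066 = 0.1754.
Expected DCO frequency = 0.1445 × 0.1754 ≈ 0.02535; observed = 20/1066 ≈ 0.01876.
Coefficient of coincidence = 0.01876/0.02535 ≈ 0.74.

0.74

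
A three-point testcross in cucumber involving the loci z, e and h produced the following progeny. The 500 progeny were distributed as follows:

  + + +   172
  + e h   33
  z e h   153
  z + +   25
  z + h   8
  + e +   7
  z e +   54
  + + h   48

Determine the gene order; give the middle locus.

e

The two most frequent reciprocal classes, z e h and + + +, are the parental types, so the F1 was z e h / + + +.
The two rarest classes, z + h and + e +, are the double crossovers. Comparing them with the parentals, only the e allele has switched, so e is the middle locus and the order is z – e – h.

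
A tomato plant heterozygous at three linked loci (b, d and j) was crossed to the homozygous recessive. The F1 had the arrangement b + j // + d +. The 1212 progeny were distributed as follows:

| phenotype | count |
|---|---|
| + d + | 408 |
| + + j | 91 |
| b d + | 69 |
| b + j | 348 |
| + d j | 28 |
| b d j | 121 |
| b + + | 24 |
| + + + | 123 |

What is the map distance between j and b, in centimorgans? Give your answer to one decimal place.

17.5 centimorgans

The two rarest classes, b + + and + d j, are the double crossovers. Comparing them with the parentals, only the j allele has switched, so j is the middle locus and the order is b – j – d.
Crossovers in the b–j interval produce the single-crossover classes + + j and b d + (91 + 69 = 160) plus the double crossovers (52).
RF(b–j) = (160 + 52) / 1212 = 212/1212 = 0.1749 → 17.5 centimorgans.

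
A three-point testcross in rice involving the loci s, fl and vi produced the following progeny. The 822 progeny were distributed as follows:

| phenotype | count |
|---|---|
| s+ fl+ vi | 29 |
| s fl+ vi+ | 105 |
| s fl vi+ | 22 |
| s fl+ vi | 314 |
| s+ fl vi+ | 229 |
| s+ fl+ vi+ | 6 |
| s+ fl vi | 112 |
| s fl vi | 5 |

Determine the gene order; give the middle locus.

fl

The two most frequent reciprocal classes, s+ fl vi+ and s fl+ vi, are the parental types, so the F1 was s+ fl vi+ / s fl+ vi.
The two rarest classes, s+ fl+ vi+ and s fl vi, are the double crossovers. Comparing them with the parentals, only the fl allele has switched, so fl is the middle locus and the order is vi – fl – s.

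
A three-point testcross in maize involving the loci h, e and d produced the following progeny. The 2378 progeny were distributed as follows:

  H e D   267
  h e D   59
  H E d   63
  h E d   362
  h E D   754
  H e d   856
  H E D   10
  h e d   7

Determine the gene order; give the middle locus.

The two most frequent reciprocal classes, H e d and h E D, are the parental types, so the F1 was H e d / h E D.
The two rarest classes, h e d and H E D, are the double crossovers. Comparing them with the parentals, only the h allele has switched, so h is the middle locus and the order is e – h – d.

h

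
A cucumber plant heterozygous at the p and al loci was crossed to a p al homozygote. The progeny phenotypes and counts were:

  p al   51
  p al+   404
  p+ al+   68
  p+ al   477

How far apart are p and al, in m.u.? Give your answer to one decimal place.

The two most frequent classes, p+ al (477) and p al+ (404), are the parental types, so the F1 was p+ al / p al+.
The recombinant classes are p+ al+ and p al: 68 + 51 = 119.
Recombination frequency = 119/1000 = 0.1190 ≈ 11.9%, i.e. 11.9 m.u.

11.9 m.u.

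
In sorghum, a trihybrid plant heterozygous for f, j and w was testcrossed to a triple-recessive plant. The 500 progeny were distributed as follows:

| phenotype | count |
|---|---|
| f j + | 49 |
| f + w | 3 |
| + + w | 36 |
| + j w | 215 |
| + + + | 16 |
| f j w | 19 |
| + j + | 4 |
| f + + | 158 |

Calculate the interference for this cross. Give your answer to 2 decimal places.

The two most frequent reciprocal classes, + j w and f + +, are the parental types, so the F1 was + j w / f + +.
The two rarest classes, + j + and f + w, are the double crossovers. Comparing them with the parentals, only the w allele has switched, so w is the middle locus and the order is j – w – f.
j–w: (85 + 7)/500 = 0.1840; w–f: (35 + 7)/500 = 0.0840.
Expected DCO frequency = 0.1840 × 0.0840 ≈ 0.01546; observed = 7/500 ≈ 0.01400.
Coefficient of coincidence = 0.01400/0.01546 ≈ 0.91; interference = 1 − 0.91 = 0.09.

0.09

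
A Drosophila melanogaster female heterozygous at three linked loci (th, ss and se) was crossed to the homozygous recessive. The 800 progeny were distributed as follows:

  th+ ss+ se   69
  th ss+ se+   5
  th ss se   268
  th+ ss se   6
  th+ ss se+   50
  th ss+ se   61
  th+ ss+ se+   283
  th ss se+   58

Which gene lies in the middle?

th

The two most frequent reciprocal classes, th ss se and th+ ss+ se+, are the parental types, so the F1 was th ss se / th+ ss+ se+.
The two rarest classes, th+ ss se and th ss+ se+, are the double crossovers. Comparing them with the parentals, only the th allele has switched, so th is the middle locus and the order is se – th – ss.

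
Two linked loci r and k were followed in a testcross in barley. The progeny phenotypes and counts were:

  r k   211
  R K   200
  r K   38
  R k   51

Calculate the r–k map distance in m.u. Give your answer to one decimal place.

17.8 m.u.

The two most frequent classes, R K (200) and r k (211), are the parental types, so the F1 was R K / r k.
The recombinant classes are R k and r K: 51 + 38 = 89.
Recombination frequency = 89/500 = 0.1780 ≈ 17.8%, i.e. 17.8 m.u.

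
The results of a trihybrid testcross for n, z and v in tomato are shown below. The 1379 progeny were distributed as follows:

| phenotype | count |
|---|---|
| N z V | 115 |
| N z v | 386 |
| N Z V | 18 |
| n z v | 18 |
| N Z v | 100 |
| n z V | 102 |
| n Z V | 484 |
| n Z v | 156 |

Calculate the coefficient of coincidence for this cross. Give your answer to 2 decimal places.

0.68

The two most frequent reciprocal classes, N z v and n Z V, are the parental types, so the F1 was N z v / n Z V.
The two rarest classes, n z v and N Z V, are the double crossovers. Comparing them with the parentals, only the n allele has switched, so n is the middle locus and the order is v – n – z.
v–n: (271 + 36)/1379 = 0.2226; n–z: (202 + 36)/1379 = 0.1726.
Expected DCO frequency = 0.2226 × 0.1726 ≈ 0.03842; observed = 36/1379 ≈ 0.02611.
Coefficient of coincidence = 0.02611/0.03842 ≈ 0.68.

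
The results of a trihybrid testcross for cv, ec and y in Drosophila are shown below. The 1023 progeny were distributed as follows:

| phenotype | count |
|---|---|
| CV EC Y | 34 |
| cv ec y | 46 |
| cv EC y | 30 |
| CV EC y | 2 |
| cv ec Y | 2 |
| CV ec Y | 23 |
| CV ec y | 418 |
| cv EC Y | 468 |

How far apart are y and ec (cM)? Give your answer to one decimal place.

The two most frequent reciprocal classes, CV ec y and cv EC Y, are the parental types, so the F1 was CV ec y / cv EC Y.
The two rarest classes, CV EC y and cv ec Y, are the double crossovers. Comparing them with the parentals, only the ec allele has switched, so ec is the middle locus and the order is y – ec – cv.
Crossovers in the y–ec interval produce the single-crossover classes CV ec Y and cv EC y (23 + 30 = 53) plus the double crossovers (4).
RF(y–ec) = (53 + 4) / 1023 = 57/1023 = 0.0557 → 5.6 cM.

5.6 cM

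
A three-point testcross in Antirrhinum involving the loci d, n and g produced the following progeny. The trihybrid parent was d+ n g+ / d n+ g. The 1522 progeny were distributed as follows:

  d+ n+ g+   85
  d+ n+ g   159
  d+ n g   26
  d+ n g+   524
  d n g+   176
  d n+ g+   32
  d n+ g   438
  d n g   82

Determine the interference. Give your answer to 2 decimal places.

The two rarest classes, d+ n g and d n+ g+, are the double crossovers. Comparing them with the parentals, only the g allele has switched, so g is the middle locus and the order is d – g – n.
d–g: (335 + 58)/1522 = 0.2582; g–n: (167 + 58)/1522 = 0.1478.
Expected DCO frequency = 0.2582 × 0.1478 ≈ 0.03816; observed = 58/1522 ≈ 0.03811.
Coefficient of coincidence = 0.03811/0.03816 ≈ 1.00; interference = 1 − 1.00 = 0.00.

0.00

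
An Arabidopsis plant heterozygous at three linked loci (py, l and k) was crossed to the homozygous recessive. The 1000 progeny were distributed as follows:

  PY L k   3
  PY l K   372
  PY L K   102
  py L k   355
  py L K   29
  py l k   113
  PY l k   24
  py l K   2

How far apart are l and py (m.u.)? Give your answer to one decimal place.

22.0 m.u.

The two most frequent reciprocal classes, PY l K and py L k, are the parental types, so the F1 was PY l K / py L k.
The two rarest classes, py l K and PY L k, are the double crossovers. Comparing them with the parentals, only the py allele has switched, so py is the middle locus and the order is l – py – k.
Crossovers in the l–py interval produce the single-crossover classes PY L K and py l k (102 + 113 = 215) plus the double crossovers (5).
RF(l–py) = (215 + 5) / 1000 = 220/1000 = 0.2200 → 22.0 m.u.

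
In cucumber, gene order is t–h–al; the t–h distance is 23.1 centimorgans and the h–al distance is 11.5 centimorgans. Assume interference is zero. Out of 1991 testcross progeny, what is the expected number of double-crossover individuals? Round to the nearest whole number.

Map distances give recombination frequencies of 0.231 and 0.115 for the two intervals.
With no interference, expected double-crossover frequency = 0.231 × 0.115 = 0.02657.
Expected number = 0.02657 × 1991 = 52.89 ≈ 53.

53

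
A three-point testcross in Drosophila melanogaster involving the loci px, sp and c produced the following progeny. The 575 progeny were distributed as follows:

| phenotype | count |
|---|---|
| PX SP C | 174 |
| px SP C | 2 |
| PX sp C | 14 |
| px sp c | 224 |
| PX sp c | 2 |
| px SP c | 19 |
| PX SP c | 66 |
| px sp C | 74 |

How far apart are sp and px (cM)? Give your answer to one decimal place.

The two most frequent reciprocal classes, px sp c and PX SP C, are the parental types, so the F1 was px sp c / PX SP C.
The two rarest classes, PX sp c and px SP C, are the double crossovers. Comparing them with the parentals, only the px allele has switched, so px is the middle locus and the order is c – px – sp.
Crossovers in the px–sp interval produce the single-crossover classes px SP c and PX sp C (19 + 14 = 33) plus the double crossovers (4).
RF(px–sp) = (33 + 4) / 575 = 37/575 = 0.0643 → 6.4 cM.

6.4 cM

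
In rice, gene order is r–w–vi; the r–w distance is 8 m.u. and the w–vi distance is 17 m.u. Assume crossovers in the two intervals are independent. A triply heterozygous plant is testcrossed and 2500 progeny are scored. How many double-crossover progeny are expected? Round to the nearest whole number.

34

Map distances give recombination frequencies of 0.080 and 0.170 for the two intervals.
With no interference, expected double-crossover frequency = 0.080 × 0.170 = 0.01360.
Expected number = 0.01360 × 2500 = 34.00 ≈ 34.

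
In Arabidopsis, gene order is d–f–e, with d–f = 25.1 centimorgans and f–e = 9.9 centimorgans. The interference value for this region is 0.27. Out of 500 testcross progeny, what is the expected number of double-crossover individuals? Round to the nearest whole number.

Map distances give recombination frequencies of 0.251 and 0.099 for the two intervals.
With interference 0.27 (so coincidence = 0.73), expected double-crossover frequency = 0.251 × 0.099 × 0.73 = 0.01814.
Expected number = 0.01814 × 500 = 9.07 ≈ 9.

9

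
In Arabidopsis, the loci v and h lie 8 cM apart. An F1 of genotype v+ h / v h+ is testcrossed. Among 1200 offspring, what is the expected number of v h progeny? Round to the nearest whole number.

A map distance of 8 cM corresponds to a recombination frequency of 0.080.
The F1 is v+ h / v h+, so v h is a recombinant gamete class with expected frequency r/2 = 0.080/2 = 0.0400.
Expected number = 0.0400 × 1200 = 48.00 ≈ 48.

48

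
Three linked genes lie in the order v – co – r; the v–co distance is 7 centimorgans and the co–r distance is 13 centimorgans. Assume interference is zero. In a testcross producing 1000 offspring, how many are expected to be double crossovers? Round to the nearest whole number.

9

Map distances give recombination frequencies of 0.070 and 0.130 for the two intervals.
With no interference, expected double-crossover frequency = 0.070 × 0.130 = 0.00910.
Expected number = 0.00910 × 1000 = 9.10 ≈ 9.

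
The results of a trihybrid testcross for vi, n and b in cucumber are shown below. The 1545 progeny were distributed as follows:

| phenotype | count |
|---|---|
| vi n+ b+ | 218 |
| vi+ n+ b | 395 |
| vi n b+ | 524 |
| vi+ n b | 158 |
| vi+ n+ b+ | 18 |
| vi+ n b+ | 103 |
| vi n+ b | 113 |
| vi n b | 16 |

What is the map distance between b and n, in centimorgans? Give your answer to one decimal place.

26.5 centimorgans

The two most frequent reciprocal classes, vi+ n+ b and vi n b+, are the parental types, so the F1 was vi+ n+ b / vi n b+.
The two rarest classes, vi+ n+ b+ and vi n b, are the double crossovers. Comparing them with the parentals, only the b allele has switched, so b is the middle locus and the order is vi – b – n.
Crossovers in the b–n interval produce the single-crossover classes vi+ n b and vi n+ b+ (158 + 218 = 376) plus the double crossovers (34).
RF(b–n) = (376 + 34) / 1545 = 410/1545 = 0.2654 → 26.5 centimorgans.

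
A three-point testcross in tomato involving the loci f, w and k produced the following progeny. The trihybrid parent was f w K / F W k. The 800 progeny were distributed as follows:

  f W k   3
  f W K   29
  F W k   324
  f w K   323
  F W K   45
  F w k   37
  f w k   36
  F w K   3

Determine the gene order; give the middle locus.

f

The two rarest classes, F w K and f W k, are the double crossovers. Comparing them with the parentals, only the f allele has switched, so f is the middle locus and the order is k – f – w.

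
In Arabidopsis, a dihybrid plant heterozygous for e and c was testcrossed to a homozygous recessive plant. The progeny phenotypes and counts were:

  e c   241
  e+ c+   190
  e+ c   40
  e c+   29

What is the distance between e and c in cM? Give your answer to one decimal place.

The two most frequent classes, e+ c+ (190) and e c (241), are the parental types, so the F1 was e+ c+ / e c.
The recombinant classes are e+ c and e c+: 40 + 29 = 69.
Recombination frequency = 69/500 = 0.1380 ≈ 13.8%, i.e. 13.8 cM.

13.8 cM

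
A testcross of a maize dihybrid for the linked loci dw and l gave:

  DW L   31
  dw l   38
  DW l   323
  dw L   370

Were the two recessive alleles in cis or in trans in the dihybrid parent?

trans

The two most frequent classes are DW l (323) and dw L (370); these are the parental (non-recombinant) types.
So the F1 carried DW l on one chromosome and dw L on the other — the recessive alleles are on opposite chromosomes (trans / repulsion).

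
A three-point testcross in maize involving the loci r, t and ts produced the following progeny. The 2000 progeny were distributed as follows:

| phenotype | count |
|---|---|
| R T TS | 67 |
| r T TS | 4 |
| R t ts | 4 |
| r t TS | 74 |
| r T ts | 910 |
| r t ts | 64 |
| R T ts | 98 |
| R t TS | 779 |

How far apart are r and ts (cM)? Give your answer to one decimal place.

9.0 cM

The two most frequent reciprocal classes, R t TS and r T ts, are the parental types, so the F1 was R t TS / r T ts.
The two rarest classes, R t ts and r T TS, are the double crossovers. Comparing them with the parentals, only the ts allele has switched, so ts is the middle locus and the order is r – ts – t.
Crossovers in the r–ts interval produce the single-crossover classes r t TS and R T ts (74 + 98 = 172) plus the double crossovers (8).
RF(r–ts) = (172 + 8) / 2000 = 180/2000 = 0.0900 → 9.0 cM.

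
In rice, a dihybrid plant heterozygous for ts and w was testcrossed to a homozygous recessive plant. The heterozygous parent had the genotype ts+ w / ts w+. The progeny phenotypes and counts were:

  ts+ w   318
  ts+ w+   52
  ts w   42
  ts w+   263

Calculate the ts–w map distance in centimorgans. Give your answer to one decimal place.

The recombinant classes are ts+ w+ and ts w: 52 + 42 = 94.
Recombination frequency = 94/675 = 0.1393 ≈ 13.9%, i.e. 13.9 centimorgans.

13.9 centimorgans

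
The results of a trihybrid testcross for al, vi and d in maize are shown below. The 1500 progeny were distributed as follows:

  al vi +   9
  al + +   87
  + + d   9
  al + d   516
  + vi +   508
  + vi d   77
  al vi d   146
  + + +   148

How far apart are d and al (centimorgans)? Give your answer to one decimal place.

12.1 centimorgans

The two most frequent reciprocal classes, + vi + and al + d, are the parental types, so the F1 was + vi + / al + d.
The two rarest classes, al vi + and + + d, are the double crossovers. Comparing them with the parentals, only the al allele has switched, so al is the middle locus and the order is vi – al – d.
Crossovers in the al–d interval produce the single-crossover classes + vi d and al + + (77 + 87 = 164) plus the double crossovers (18).
RF(al–d) = (164 + 18) / 1500 = 182/1500 = 0.1213 → 12.1 centimorgans.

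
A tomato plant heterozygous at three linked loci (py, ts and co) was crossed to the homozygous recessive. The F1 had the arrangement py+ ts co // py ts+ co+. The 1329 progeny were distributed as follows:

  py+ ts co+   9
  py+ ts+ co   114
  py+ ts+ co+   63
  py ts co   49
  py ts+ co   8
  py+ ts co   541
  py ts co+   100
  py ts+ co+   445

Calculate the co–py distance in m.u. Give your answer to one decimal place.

The two rarest classes, py+ ts co+ and py ts+ co, are the double crossovers. Comparing them with the parentals, only the co allele has switched, so co is the middle locus and the order is py – co – ts.
Crossovers in the py–co interval produce the single-crossover classes py ts co and py+ ts+ co+ (49 + 63 = 112) plus the double crossovers (17).
RF(py–co) = (112 + 17) / 1329 = 129/1329 = 0.0971 → 9.7 m.u.

9.7 m.u.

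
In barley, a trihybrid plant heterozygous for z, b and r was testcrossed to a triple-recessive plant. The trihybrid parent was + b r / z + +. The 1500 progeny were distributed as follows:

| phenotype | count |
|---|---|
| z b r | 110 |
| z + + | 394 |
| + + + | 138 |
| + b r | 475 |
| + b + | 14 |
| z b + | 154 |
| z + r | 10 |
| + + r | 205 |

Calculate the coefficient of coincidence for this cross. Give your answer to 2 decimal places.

The two rarest classes, + b + and z + r, are the double crossovers. Comparing them with the parentals, only the r allele has switched, so r is the middle locus and the order is z – r – b.
z–r: (248 + 24)/1500 = 0.1813; r–b: (359 + 24)/1500 = 0.2553.
Expected DCO frequency = 0.1813 × 0.2553 ≈ 0.04629; observed = 24/1500 ≈ 0.01600.
Coefficient of coincidence = 0.01600/0.04629 ≈ 0.35.

0.35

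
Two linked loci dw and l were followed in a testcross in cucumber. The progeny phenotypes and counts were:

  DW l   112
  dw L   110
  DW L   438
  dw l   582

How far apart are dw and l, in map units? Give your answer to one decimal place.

The two most frequent classes, DW L (438) and dw l (582), are the parental types, so the F1 was DW L / dw l.
The recombinant classes are DW l and dw L: 112 + 110 = 222.
Recombination frequency = 222/1242 = 0.1787 ≈ 17.9%, i.e. 17.9 map units.

17.9 map units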